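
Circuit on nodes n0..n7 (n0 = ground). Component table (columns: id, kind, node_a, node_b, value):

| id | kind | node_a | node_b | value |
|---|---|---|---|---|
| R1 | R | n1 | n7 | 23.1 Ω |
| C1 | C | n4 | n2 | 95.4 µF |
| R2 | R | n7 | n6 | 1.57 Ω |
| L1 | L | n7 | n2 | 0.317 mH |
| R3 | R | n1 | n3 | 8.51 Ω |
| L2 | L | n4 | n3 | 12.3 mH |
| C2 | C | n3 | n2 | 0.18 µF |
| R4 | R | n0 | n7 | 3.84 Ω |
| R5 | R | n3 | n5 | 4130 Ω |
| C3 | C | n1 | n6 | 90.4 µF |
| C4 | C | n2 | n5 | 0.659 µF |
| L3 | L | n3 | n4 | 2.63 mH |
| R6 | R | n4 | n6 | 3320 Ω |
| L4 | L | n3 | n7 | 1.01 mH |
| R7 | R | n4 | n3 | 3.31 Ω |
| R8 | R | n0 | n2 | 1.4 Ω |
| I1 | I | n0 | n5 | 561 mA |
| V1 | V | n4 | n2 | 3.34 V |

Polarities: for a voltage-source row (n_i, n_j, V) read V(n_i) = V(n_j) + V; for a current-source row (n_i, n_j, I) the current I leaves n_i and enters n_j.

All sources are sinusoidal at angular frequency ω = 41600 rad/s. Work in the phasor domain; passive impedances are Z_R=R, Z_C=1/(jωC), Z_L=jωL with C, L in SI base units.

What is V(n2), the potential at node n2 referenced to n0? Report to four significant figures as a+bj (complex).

0.4683+0.01324j V

MNA unknowns: 7 node voltages V₁..V_7 plus 1 source current (V1)
R1: Y=0.04329+0.000j on G[1,7]
C1: Y=0.000+3.969j on G[4,2]
R2: Y=0.6369+0.000j on G[7,6]
L1: Y=0.000-0.07583j on G[7,2]
R3: Y=0.1175+0.000j on G[1,3]
L2: Y=0.000-0.001954j on G[4,3]
C2: Y=0.000+0.007488j on G[3,2]
R4: Y=0.2604+0.000j on G[0,7]
R5: Y=0.0002421+0.000j on G[3,5]
C3: Y=0.000+3.761j on G[1,6]
C4: Y=0.000+0.02741j on G[2,5]
L3: Y=0.000-0.009140j on G[3,4]
R6: Y=0.0003012+0.000j on G[4,6]
L4: Y=0.000-0.02380j on G[3,7]
R7: Y=0.3021+0.000j on G[4,3]
R8: Y=0.7143+0.000j on G[0,2]
I1: z[0]−=0.561, z[5]+=0.561
V1: row V4−V2=3.34, i_V1 at 4,2
solve → V1=1.198-0.06919j, V2=0.4683+0.01324j, V3=3.072+0.03728j, V4=3.808+0.01324j, V5=0.6495-20.47j, V6=1.194-0.01443j, V7=0.8696-0.03632j
aux → i_V1=-0.2231-13.24j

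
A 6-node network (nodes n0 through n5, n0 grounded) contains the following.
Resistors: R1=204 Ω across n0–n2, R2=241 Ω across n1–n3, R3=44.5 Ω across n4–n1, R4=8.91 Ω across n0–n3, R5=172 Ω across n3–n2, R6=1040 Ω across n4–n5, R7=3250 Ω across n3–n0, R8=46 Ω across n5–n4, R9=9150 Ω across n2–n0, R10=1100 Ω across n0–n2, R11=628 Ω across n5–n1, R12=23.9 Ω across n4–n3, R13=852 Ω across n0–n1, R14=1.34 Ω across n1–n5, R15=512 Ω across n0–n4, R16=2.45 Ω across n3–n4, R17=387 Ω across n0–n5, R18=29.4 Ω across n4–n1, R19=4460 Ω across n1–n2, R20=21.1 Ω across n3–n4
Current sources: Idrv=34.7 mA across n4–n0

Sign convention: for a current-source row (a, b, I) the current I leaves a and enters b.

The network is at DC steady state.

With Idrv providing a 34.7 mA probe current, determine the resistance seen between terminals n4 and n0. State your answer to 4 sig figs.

Element admittances at DC:
  Y(R1) = 0.004902 S between n0,n2
  Y(R2) = 0.004149 S between n1,n3
  Y(R3) = 0.02247 S between n4,n1
  Y(R4) = 0.1122 S between n0,n3
  Y(R5) = 0.005814 S between n3,n2
  Y(R6) = 0.0009615 S between n4,n5
  Y(R7) = 0.0003077 S between n3,n0
  Y(R8) = 0.02174 S between n5,n4
  Y(R9) = 0.0001093 S between n2,n0
  Y(R10) = 0.0009091 S between n0,n2
  Y(R11) = 0.001592 S between n5,n1
  Y(R12) = 0.04184 S between n4,n3
  Y(R13) = 0.001174 S between n0,n1
  Y(R14) = 0.7463 S between n1,n5
  Y(R15) = 0.001953 S between n0,n4
  Y(R16) = 0.4082 S between n3,n4
  Y(R17) = 0.002584 S between n0,n5
  Y(R18) = 0.03401 S between n4,n1
  Y(R19) = 0.0002242 S between n1,n2
  Y(R20) = 0.04739 S between n3,n4
  Idrv: injects 0.0347 A into n0 (from n4)
Assemble and solve the 5×5 MNA system:
  V(n1)=-0.3306  V(n2)=-0.1441  V(n3)=-0.2837  V(n4)=-0.3491  V(n5)=-0.3300

R_eq = 10.06 Ω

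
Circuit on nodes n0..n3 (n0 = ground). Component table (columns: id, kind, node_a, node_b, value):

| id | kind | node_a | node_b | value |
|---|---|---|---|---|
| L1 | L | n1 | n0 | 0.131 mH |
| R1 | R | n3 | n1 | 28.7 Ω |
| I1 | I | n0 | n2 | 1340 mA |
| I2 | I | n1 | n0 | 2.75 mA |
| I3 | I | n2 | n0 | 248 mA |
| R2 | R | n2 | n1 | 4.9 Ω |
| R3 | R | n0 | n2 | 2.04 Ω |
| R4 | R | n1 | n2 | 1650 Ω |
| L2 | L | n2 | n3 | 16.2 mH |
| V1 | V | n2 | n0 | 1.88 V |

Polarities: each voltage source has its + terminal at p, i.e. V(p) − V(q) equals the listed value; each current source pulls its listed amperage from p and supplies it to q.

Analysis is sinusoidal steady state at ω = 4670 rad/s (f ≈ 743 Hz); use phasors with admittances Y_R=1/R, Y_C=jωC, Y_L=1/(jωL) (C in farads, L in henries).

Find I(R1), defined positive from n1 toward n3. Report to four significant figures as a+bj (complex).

-0.005377+0.02225j A

Apply KCL at each of the 3 non-ground nodes and solve the resulting linear system.
Node n1: branches {L1, R1, I2, R2, R4} → V_1 = 0.04262+0.2317j
Node n2: branches {I1, I3, R2, R3, R4, L2, V1} → V_2 = 1.880+0.000j
Node n3: branches {R1, L2} → V_3 = 0.1969-0.4068j
Source currents: i(V1)=-0.2110+0.06967j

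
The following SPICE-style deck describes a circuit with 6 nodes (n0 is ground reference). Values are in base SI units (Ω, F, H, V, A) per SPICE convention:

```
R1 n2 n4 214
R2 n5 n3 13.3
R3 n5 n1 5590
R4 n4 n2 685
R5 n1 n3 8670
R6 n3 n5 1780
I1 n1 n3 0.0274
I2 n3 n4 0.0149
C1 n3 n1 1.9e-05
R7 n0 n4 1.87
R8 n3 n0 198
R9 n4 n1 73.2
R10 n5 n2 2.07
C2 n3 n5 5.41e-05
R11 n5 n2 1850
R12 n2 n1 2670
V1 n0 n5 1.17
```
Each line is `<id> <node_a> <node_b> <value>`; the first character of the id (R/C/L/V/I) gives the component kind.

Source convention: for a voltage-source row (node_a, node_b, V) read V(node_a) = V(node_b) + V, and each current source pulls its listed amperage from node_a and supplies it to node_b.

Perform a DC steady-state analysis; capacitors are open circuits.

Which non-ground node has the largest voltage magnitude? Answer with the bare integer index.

Apply KCL at each of the 5 non-ground nodes and solve the resulting linear system.
Node n1: branches {R3, R5, I1, C1, R9, R12} → V_1 = -1.998
Node n2: branches {R1, R4, R10, R11, R12} → V_2 = -1.156
Node n3: branches {R2, R5, R6, I1, I2, C1, R8, C2} → V_3 = -0.9437
Node n4: branches {R1, R4, I2, R7, R9} → V_4 = -0.03514
Node n5: branches {R2, R3, R6, R10, C2, R11, V1} → V_5 = -1.170
Source currents: i(V1)=-0.02356

1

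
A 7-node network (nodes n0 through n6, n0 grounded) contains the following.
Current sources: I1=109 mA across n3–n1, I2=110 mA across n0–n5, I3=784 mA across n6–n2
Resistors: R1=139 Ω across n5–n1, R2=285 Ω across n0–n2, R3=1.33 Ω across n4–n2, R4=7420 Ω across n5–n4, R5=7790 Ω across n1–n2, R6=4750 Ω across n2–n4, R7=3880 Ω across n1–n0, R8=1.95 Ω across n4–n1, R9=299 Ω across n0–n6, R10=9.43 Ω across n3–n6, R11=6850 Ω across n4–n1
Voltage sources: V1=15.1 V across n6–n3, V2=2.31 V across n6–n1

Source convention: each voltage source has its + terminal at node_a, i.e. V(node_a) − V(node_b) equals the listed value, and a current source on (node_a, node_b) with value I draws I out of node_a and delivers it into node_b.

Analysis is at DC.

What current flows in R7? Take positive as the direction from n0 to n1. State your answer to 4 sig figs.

-0.003402 A

Element admittances at DC:
  I1: injects 0.109 A into n1 (from n3)
  I2: injects 0.11 A into n5 (from n0)
  Y(R1) = 0.007194 S between n5,n1
  Y(R2) = 0.003509 S between n0,n2
  Y(R3) = 0.7519 S between n4,n2
  Y(R4) = 0.0001348 S between n5,n4
  Y(R5) = 0.0001284 S between n1,n2
  Y(R6) = 0.0002105 S between n2,n4
  Y(R7) = 0.0002577 S between n1,n0
  Y(R8) = 0.5128 S between n4,n1
  Y(R9) = 0.003344 S between n0,n6
  Y(R10) = 0.1060 S between n3,n6
  I3: injects 0.784 A into n2 (from n6)
  Y(R11) = 0.0001460 S between n4,n1
  V1: constraint V(n6)−V(n3) = 15.1
  V2: constraint V(n6)−V(n1) = 2.31
Assemble and solve the 8×8 MNA system:
  V(n1)=13.20  V(n2)=15.60  V(n3)=0.4113  V(n4)=14.63  V(n5)=28.24  V(n6)=15.51
  i(V1)=-1.492  i(V2)=-0.9449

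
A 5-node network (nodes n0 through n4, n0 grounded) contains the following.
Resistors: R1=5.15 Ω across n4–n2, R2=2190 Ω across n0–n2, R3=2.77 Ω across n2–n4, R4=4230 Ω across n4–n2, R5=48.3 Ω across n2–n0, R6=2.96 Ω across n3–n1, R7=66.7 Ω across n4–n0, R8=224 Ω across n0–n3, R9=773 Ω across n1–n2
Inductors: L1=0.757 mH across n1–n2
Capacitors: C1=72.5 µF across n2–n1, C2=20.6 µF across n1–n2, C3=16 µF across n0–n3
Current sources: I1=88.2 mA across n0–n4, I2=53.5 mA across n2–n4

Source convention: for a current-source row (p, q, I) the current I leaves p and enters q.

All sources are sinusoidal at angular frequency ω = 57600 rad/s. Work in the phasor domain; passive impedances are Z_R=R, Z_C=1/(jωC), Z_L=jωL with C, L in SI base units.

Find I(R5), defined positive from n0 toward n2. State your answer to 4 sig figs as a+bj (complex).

-0.004764+0.001816j A

Apply KCL at each of the 4 non-ground nodes and solve the resulting linear system.
Node n1: branches {L1, C1, R6, C2, R9} → V_1 = 0.2295-0.07343j
Node n2: branches {R1, R2, L1, R3, R4, C1, R5, C2, R9, I2} → V_2 = 0.2301-0.08771j
Node n3: branches {R6, R8, C3} → V_3 = 0.003804-0.08272j
Node n4: branches {R1, R3, R4, R7, I1, I2} → V_4 = 0.4725-0.08541j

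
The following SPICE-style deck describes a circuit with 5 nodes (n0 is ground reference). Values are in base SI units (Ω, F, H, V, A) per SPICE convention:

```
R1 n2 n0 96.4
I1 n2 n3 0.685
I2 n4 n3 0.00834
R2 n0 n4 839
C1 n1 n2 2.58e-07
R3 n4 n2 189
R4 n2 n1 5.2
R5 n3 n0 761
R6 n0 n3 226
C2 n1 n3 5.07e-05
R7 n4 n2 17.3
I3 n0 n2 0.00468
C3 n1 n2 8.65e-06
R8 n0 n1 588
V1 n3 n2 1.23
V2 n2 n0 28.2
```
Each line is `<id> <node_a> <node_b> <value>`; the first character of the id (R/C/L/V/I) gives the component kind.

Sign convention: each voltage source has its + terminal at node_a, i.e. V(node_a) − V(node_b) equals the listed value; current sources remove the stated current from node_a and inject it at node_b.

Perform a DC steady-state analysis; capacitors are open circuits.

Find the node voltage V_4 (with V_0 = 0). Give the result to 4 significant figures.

Element admittances at DC:
  Y(R1) = 0.01037 S between n2,n0
  I1: injects 0.685 A into n3 (from n2)
  I2: injects 0.00834 A into n3 (from n4)
  Y(R2) = 0.001192 S between n0,n4
  Y(C1) = 0.000 S between n1,n2
  Y(R3) = 0.005291 S between n4,n2
  Y(R4) = 0.1923 S between n2,n1
  Y(R5) = 0.001314 S between n3,n0
  Y(R6) = 0.004425 S between n0,n3
  Y(C2) = 0.000 S between n1,n3
  Y(R7) = 0.05780 S between n4,n2
  I3: injects 0.00468 A into n2 (from n0)
  Y(C3) = 0.000 S between n1,n2
  Y(R8) = 0.001701 S between n0,n1
  V1: constraint V(n3)−V(n2) = 1.23
  V2: constraint V(n2)−V(n0) = 28.2
Assemble and solve the 6×6 MNA system:
  V(n1)=27.95  V(n2)=28.20  V(n3)=29.43  V(n4)=27.55
  i(V1)=0.5244  i(V2)=-0.5371

27.55 V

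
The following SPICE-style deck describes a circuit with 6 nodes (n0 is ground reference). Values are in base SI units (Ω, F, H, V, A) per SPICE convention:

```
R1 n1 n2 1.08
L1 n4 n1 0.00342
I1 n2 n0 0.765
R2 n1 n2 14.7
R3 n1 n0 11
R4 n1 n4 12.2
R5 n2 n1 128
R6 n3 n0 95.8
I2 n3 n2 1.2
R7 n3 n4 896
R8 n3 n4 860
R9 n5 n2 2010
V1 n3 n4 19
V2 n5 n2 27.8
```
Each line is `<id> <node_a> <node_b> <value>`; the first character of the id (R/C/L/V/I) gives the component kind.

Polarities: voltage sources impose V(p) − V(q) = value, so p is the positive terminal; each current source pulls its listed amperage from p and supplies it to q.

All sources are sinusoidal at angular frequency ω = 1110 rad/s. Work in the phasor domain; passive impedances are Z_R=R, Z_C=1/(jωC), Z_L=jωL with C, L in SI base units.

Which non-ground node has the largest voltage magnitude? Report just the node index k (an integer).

MNA unknowns: 5 node voltages V₁..V_5 plus 2 source currents (V1, V2)
R1: Y=0.9259+0.000j on G[1,2]
L1: Y=0.000-0.2634j on G[4,1]
I1: z[2]−=0.765, z[0]+=0.765
R2: Y=0.06803+0.000j on G[1,2]
R3: Y=0.09091+0.000j on G[1,0]
R4: Y=0.08197+0.000j on G[1,4]
R5: Y=0.007812+0.000j on G[2,1]
R6: Y=0.01044+0.000j on G[3,0]
I2: z[3]−=1.2, z[2]+=1.2
R7: Y=0.001116+0.000j on G[3,4]
R8: Y=0.001163+0.000j on G[3,4]
R9: Y=0.0004975+0.000j on G[5,2]
V1: row V3−V4=19, i_V1 at 3,4
V2: row V5−V2=27.8, i_V2 at 5,2
solve → V1=-9.348+0.4534j, V2=-8.914+0.4534j, V3=8.126-3.949j, V4=-10.87-3.949j, V5=18.89+0.4534j
aux → i_V1=-1.328+0.04122j, i_V2=-0.01383+0.000j

5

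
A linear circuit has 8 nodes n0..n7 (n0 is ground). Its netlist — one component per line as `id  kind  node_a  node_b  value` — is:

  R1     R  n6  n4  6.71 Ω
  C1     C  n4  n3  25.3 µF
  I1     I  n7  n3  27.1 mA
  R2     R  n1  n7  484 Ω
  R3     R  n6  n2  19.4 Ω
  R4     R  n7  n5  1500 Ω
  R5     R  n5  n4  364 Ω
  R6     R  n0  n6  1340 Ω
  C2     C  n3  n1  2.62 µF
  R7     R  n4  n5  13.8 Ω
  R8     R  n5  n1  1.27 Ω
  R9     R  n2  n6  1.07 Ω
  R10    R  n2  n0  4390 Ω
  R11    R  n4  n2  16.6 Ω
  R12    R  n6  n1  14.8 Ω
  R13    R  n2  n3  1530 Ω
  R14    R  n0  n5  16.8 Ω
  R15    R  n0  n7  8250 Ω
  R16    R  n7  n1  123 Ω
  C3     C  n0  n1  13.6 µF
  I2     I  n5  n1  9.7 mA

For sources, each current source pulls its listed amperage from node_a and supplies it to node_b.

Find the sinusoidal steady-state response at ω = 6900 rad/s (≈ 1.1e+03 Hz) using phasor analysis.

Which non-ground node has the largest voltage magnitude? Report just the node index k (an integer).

Apply KCL at each of the 7 non-ground nodes and solve the resulting linear system.
Node n1: branches {R2, C2, R8, R12, R16, C3, I2} → V_1 = 0.0009305+0.001037j
Node n2: branches {R3, R9, R10, R11, R13} → V_2 = 0.1482-0.01932j
Node n3: branches {C1, I1, C2, R13} → V_3 = 0.1759-0.1632j
Node n4: branches {R1, C1, R5, R7, R11} → V_4 = 0.1934-0.02507j
Node n5: branches {R4, R5, R7, R8, R14, I2} → V_5 = 0.004266-0.001158j
Node n6: branches {R1, R3, R6, R9, R12} → V_6 = 0.1454-0.01887j
Node n7: branches {I1, R2, R4, R15, R16} → V_7 = -2.466+0.0008919j

7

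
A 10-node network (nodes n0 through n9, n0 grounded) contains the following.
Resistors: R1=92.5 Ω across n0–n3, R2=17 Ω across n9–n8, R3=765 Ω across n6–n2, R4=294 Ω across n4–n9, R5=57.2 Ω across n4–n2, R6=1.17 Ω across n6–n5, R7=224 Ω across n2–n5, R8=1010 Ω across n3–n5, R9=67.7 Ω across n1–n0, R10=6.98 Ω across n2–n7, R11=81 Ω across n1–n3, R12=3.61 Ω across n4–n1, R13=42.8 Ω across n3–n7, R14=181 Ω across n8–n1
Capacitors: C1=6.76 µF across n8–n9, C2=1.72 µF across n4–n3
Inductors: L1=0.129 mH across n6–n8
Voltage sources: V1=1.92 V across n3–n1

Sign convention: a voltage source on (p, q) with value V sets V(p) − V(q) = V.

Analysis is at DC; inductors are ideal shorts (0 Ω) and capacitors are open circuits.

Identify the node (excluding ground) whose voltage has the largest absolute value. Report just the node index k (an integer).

Element admittances at DC:
  Y(R1) = 0.01081 S between n0,n3
  Y(C1) = 0.000 S between n8,n9
  Y(R2) = 0.05882 S between n9,n8
  Y(R3) = 0.001307 S between n6,n2
  Y(R4) = 0.003401 S between n4,n9
  L1: short n6↔n8 (DC inductor)
  Y(R5) = 0.01748 S between n4,n2
  Y(R6) = 0.8547 S between n6,n5
  Y(R7) = 0.004464 S between n2,n5
  Y(C2) = 0.000 S between n4,n3
  Y(R8) = 0.0009901 S between n3,n5
  Y(R9) = 0.01477 S between n1,n0
  Y(R10) = 0.1433 S between n2,n7
  Y(R11) = 0.01235 S between n1,n3
  Y(R12) = 0.2770 S between n4,n1
  Y(R13) = 0.02336 S between n3,n7
  Y(R14) = 0.005525 S between n8,n1
  V1: constraint V(n3)−V(n1) = 1.92
Assemble and solve the 11×11 MNA system:
  V(n1)=-0.8114  V(n2)=0.1710  V(n3)=1.109  V(n4)=-0.7483  V(n5)=-0.3073  V(n6)=-0.3114  V(n7)=0.3024  V(n8)=-0.3114  V(n9)=-0.3353
  i(L1)=0.004167  i(V1)=-0.05593

3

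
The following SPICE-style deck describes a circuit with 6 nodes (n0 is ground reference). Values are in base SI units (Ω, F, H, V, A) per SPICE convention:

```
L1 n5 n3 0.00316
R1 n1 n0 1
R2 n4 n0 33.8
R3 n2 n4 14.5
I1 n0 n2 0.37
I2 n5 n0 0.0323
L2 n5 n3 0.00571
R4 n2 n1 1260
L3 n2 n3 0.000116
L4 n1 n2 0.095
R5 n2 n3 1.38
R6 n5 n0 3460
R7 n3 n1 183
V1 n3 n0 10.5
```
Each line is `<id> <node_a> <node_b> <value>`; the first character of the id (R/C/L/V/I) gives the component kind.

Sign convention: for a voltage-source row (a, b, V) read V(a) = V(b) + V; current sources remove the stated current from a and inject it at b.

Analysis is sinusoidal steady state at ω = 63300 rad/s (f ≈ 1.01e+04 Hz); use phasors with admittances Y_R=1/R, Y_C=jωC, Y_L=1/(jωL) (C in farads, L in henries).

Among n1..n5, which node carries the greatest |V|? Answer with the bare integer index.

5

Apply KCL at each of the 5 non-ground nodes and solve the resulting linear system.
Node n1: branches {R1, R4, L4, R7} → V_1 = 0.06546-0.001727j
Node n2: branches {R3, I1, R4, L3, L4, R5} → V_2 = 10.69+0.03646j
Node n3: branches {L1, L2, L3, R5, R7, V1} → V_3 = 10.50+0.000j
Node n4: branches {R2, R3} → V_4 = 7.479+0.02551j
Node n5: branches {L1, I2, L2, R6} → V_5 = 10.33-4.544j
Source currents: i(V1)=0.04800+0.002285j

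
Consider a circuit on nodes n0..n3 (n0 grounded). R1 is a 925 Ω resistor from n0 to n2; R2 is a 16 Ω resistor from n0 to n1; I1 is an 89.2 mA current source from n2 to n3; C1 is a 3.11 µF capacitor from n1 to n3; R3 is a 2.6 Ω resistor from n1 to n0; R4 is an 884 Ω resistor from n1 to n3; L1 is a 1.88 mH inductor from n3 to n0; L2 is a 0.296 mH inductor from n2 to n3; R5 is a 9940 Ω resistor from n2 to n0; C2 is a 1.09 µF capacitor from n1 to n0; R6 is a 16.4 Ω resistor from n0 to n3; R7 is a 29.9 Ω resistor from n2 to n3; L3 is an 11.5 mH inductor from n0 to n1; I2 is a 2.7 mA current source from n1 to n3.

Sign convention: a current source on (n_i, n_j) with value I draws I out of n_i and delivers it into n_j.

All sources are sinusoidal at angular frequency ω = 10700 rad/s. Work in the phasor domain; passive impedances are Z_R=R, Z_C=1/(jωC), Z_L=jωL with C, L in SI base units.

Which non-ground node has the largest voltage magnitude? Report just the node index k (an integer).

Apply KCL at each of the 3 non-ground nodes and solve the resulting linear system.
Node n1: branches {R2, C1, R3, R4, C2, L3, I2} → V_1 = -0.006522+0.003406j
Node n2: branches {R1, I1, L2, R5, R7} → V_2 = 0.007679-0.2675j
Node n3: branches {I1, C1, R4, L1, L2, R6, R7, I2} → V_3 = 0.03827+0.01178j

2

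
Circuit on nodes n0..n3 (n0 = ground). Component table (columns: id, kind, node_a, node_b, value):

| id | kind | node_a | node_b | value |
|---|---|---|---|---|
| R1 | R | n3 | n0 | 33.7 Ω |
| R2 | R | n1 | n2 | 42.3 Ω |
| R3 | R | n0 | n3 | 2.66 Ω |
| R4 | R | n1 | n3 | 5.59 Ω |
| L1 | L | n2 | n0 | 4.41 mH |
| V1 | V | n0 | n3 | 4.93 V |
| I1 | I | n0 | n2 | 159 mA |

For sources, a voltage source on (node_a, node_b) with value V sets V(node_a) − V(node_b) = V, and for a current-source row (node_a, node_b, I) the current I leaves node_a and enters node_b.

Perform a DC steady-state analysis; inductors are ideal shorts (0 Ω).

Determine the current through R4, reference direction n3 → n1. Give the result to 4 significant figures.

-0.1029 A

Apply KCL at each of the 3 non-ground nodes and solve the resulting linear system.
Node n1: branches {R2, R4} → V_1 = -4.355
Node n2: branches {R2, L1, I1} → V_2 = 0.000
Node n3: branches {R1, R3, R4, V1} → V_3 = -4.930
Source currents: i(L1)=0.05606, i(V1)=-2.103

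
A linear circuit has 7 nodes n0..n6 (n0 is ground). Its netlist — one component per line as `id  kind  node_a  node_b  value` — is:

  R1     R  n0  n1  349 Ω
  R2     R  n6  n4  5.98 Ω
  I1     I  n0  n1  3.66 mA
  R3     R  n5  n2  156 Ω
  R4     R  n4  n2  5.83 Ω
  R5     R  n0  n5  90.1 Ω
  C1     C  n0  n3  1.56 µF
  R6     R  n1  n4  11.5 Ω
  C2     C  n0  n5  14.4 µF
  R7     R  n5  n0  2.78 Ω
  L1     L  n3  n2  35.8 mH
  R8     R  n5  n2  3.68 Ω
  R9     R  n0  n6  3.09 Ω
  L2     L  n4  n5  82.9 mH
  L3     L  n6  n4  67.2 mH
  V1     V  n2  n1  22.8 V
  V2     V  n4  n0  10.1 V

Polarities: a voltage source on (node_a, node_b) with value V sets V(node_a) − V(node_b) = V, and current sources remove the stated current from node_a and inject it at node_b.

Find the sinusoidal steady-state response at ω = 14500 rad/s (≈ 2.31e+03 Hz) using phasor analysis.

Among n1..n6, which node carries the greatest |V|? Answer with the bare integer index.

Element admittances at ω=14500 rad/s:
  Y(R1) = 0.002865+0.000j S between n0,n1
  Y(R2) = 0.1672+0.000j S between n6,n4
  I1: injects 0.00366 A into n1 (from n0)
  Y(R3) = 0.006410+0.000j S between n5,n2
  Y(R4) = 0.1715+0.000j S between n4,n2
  Y(R5) = 0.01110+0.000j S between n0,n5
  Y(C1) = 0.000+0.02262j S between n0,n3
  Y(R6) = 0.08696+0.000j S between n1,n4
  Y(C2) = 0.000+0.2088j S between n0,n5
  Y(R7) = 0.3597+0.000j S between n5,n0
  Y(L1) = 0.000-0.001926j S between n3,n2
  Y(R8) = 0.2717+0.000j S between n5,n2
  Y(R9) = 0.3236+0.000j S between n0,n6
  Y(L2) = 0.000-0.0008319j S between n4,n5
  Y(L3) = 0.000-0.001026j S between n6,n4
  V1: constraint V(n2)−V(n1) = 22.8
  V2: constraint V(n4)−V(n0) = 10.1
Assemble and solve the 8×8 MNA system:
  V(n1)=-12.06-0.8180j  V(n2)=10.74-0.8180j  V(n3)=-1.000+0.07615j  V(n4)=10.10+0.000j  V(n5)=4.070-1.668j  V(n6)=3.441-0.01392j
  i(V1)=-1.965-0.07347j  i(V2)=-2.931-0.2019j

1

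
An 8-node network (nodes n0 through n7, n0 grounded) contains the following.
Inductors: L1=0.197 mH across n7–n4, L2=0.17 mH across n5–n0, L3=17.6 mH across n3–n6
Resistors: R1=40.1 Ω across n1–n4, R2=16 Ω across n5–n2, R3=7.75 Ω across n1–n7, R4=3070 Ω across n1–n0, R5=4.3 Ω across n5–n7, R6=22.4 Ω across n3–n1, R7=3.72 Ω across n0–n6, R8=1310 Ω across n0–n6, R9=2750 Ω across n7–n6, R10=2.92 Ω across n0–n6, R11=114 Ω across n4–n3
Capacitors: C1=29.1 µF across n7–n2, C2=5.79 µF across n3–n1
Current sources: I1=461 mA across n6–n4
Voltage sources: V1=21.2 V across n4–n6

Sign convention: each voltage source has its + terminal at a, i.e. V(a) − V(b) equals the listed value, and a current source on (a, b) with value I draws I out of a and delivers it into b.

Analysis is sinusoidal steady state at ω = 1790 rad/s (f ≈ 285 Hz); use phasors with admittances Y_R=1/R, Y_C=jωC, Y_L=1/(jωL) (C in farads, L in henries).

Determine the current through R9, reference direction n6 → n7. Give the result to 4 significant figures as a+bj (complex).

MNA unknowns: 7 node voltages V₁..V_7 plus 1 source current (V1)
L1: Y=0.000-2.836j on G[7,4]
R1: Y=0.02494+0.000j on G[1,4]
R2: Y=0.06250+0.000j on G[5,2]
C1: Y=0.000+0.05209j on G[7,2]
R3: Y=0.1290+0.000j on G[1,7]
R4: Y=0.0003257+0.000j on G[1,0]
R5: Y=0.2326+0.000j on G[5,7]
R6: Y=0.04464+0.000j on G[3,1]
I1: z[6]−=0.461, z[4]+=0.461
L2: Y=0.000-3.286j on G[5,0]
R7: Y=0.2688+0.000j on G[0,6]
R8: Y=0.0007634+0.000j on G[0,6]
R9: Y=0.0003636+0.000j on G[7,6]
C2: Y=0.000+0.01036j on G[3,1]
R10: Y=0.3425+0.000j on G[0,6]
L3: Y=0.000-0.03174j on G[3,6]
R11: Y=0.008772+0.000j on G[4,3]
V1: row V4−V6=21.2, i_V1 at 4,6
solve → V1=12.85+1.513j, V2=7.220+7.417j, V3=8.641+11.01j, V4=14.89+0.2593j, V5=0.04845+1.174j, V6=-6.310+0.2593j, V7=14.71-1.188j
aux → i_V1=-3.750+0.6338j

-0.007644+0.0005264j A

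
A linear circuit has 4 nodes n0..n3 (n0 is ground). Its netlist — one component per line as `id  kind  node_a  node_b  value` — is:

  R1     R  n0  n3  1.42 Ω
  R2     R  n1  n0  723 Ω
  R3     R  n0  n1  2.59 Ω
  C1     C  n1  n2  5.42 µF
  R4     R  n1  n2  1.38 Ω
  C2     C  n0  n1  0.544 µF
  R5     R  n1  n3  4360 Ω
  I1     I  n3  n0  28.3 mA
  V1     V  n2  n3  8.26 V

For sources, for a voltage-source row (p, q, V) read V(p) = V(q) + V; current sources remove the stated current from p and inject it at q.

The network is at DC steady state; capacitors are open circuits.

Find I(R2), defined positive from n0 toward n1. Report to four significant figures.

-0.005452 A

Apply KCL at each of the 3 non-ground nodes and solve the resulting linear system.
Node n1: branches {R2, R3, C1, R4, C2, R5} → V_1 = 3.942
Node n2: branches {C1, R4, V1} → V_2 = 6.051
Node n3: branches {R1, R5, I1, V1} → V_3 = -2.209
Source currents: i(V1)=-1.529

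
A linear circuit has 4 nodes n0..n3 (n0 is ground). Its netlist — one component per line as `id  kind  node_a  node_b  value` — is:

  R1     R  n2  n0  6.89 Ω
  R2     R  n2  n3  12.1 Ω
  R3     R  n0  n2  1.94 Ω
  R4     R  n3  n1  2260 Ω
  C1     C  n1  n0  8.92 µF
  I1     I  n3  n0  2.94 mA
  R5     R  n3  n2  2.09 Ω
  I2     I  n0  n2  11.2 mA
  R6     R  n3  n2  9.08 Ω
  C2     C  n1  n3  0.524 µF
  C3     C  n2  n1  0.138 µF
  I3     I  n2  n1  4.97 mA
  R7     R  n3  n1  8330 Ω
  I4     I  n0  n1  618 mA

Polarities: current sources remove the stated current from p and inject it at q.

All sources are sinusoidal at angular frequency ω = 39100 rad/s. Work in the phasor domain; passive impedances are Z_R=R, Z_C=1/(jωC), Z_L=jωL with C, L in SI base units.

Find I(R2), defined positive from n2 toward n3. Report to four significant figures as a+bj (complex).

Element admittances at ω=39100 rad/s:
  Y(R1) = 0.1451+0.000j S between n2,n0
  Y(R2) = 0.08264+0.000j S between n2,n3
  Y(R3) = 0.5155+0.000j S between n0,n2
  Y(R4) = 0.0004425+0.000j S between n3,n1
  Y(C1) = 0.000+0.3488j S between n1,n0
  I1: injects 0.00294 A into n0 (from n3)
  Y(R5) = 0.4785+0.000j S between n3,n2
  I2: injects 0.0112 A into n2 (from n0)
  Y(R6) = 0.1101+0.000j S between n3,n2
  Y(C2) = 0.000+0.02049j S between n1,n3
  Y(C3) = 0.000+0.005396j S between n2,n1
  I3: injects 0.00497 A into n1 (from n2)
  Y(R7) = 0.0001200+0.000j S between n3,n1
  I4: injects 0.618 A into n1 (from n0)
Assemble and solve the 3×3 MNA system:
  V(n1)=0.009816-1.664j  V(n2)=0.06973-0.005183j  V(n3)=0.1157-0.009801j

-0.003802+0.0003817j A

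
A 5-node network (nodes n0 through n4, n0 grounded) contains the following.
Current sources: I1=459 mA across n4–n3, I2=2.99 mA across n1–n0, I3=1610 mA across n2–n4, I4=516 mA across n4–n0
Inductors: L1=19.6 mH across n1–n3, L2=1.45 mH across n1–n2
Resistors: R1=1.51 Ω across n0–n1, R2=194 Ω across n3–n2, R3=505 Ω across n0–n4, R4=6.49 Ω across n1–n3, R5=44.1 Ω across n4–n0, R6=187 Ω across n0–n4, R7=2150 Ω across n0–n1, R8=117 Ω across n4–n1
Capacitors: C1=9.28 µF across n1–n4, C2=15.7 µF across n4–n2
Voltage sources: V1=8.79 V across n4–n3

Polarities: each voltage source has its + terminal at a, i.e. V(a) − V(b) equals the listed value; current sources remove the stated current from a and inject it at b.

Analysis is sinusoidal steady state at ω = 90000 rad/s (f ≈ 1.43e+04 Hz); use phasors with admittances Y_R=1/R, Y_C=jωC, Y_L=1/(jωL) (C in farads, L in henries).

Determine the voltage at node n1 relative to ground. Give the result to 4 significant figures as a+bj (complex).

-0.7588+0.04241j V

Apply KCL at each of the 4 non-ground nodes and solve the resulting linear system.
Node n1: branches {I2, L1, R1, C1, R4, R7, R8, L2} → V_1 = -0.7588+0.04241j
Node n2: branches {I3, R2, L2, C2} → V_2 = -0.5414+0.2358j
Node n3: branches {I1, L1, R2, R4, V1} → V_3 = -9.328-0.9367j
Node n4: branches {I1, I3, R3, C1, R5, I4, R6, R8, C2, V1} → V_4 = -0.5383-0.9367j
Source currents: i(V1)=-1.825-0.1521j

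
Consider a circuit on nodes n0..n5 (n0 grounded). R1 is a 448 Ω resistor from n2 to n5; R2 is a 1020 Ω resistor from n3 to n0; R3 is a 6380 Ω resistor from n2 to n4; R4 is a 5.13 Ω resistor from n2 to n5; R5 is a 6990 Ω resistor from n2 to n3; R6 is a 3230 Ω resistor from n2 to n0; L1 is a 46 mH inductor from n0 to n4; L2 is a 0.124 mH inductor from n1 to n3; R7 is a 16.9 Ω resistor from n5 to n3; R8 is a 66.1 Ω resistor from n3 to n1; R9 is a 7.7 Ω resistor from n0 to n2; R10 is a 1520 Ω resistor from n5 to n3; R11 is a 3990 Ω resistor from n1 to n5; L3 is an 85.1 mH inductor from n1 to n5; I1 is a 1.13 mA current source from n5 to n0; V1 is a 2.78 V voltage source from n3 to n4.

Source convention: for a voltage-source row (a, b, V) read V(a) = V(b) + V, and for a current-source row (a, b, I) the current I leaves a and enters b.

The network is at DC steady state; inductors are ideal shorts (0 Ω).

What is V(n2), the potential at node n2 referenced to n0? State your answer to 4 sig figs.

MNA unknowns: 5 node voltages V₁..V_5 plus 4 source currents (L1, L2, L3, V1)
R1: Y=0.002232 on G[2,5]
R2: Y=0.0009804 on G[3,0]
R3: Y=0.0001567 on G[2,4]
R4: Y=0.1949 on G[2,5]
R5: Y=0.0001431 on G[2,3]
R6: Y=0.0003096 on G[2,0]
L1: row V0−V4=0, i_L1 at 0,4
L2: row V1−V3=0, i_L2 at 1,3
R7: Y=0.05917 on G[5,3]
R8: Y=0.01513 on G[3,1]
R9: Y=0.1299 on G[0,2]
R10: Y=0.0006579 on G[5,3]
R11: Y=0.0002506 on G[1,5]
L3: row V1−V5=0, i_L3 at 1,5
I1: z[5]−=0.00113, z[0]+=0.00113
V1: row V3−V4=2.78, i_V1 at 3,4
solve → V1=2.780, V2=1.674, V3=2.780, V4=0.000, V5=2.780
aux → i_L1=0.2218, i_L2=-0.2192, i_L3=0.2192, i_V1=-0.2221

1.674 V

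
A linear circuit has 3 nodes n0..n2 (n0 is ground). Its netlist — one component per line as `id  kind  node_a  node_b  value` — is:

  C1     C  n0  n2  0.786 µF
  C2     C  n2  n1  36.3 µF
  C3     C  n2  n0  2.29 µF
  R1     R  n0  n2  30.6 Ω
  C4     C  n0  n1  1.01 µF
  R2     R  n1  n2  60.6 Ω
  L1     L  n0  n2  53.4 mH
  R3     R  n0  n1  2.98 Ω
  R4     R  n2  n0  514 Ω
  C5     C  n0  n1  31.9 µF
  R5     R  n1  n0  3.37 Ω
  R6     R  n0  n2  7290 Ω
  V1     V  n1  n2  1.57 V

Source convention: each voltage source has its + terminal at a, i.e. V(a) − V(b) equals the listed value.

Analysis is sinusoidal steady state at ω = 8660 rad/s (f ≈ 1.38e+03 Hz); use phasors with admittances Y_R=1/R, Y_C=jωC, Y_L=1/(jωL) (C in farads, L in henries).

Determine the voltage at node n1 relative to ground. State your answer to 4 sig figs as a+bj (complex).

0.08932+0.01617j V

Element admittances at ω=8660 rad/s:
  Y(C1) = 0.000+0.006807j S between n0,n2
  Y(C2) = 0.000+0.3144j S between n2,n1
  Y(C3) = 0.000+0.01983j S between n2,n0
  Y(R1) = 0.03268+0.000j S between n0,n2
  Y(C4) = 0.000+0.008747j S between n0,n1
  Y(R2) = 0.01650+0.000j S between n1,n2
  Y(L1) = 0.000-0.002162j S between n0,n2
  Y(R3) = 0.3356+0.000j S between n0,n1
  Y(R4) = 0.001946+0.000j S between n2,n0
  Y(C5) = 0.000+0.2763j S between n0,n1
  Y(R5) = 0.2967+0.000j S between n1,n0
  Y(R6) = 0.0001372+0.000j S between n0,n2
  V1: constraint V(n1)−V(n2) = 1.57
Assemble and solve the 3×3 MNA system:
  V(n1)=0.08932+0.01617j  V(n2)=-1.481+0.01617j
  i(V1)=-0.07778-0.5292j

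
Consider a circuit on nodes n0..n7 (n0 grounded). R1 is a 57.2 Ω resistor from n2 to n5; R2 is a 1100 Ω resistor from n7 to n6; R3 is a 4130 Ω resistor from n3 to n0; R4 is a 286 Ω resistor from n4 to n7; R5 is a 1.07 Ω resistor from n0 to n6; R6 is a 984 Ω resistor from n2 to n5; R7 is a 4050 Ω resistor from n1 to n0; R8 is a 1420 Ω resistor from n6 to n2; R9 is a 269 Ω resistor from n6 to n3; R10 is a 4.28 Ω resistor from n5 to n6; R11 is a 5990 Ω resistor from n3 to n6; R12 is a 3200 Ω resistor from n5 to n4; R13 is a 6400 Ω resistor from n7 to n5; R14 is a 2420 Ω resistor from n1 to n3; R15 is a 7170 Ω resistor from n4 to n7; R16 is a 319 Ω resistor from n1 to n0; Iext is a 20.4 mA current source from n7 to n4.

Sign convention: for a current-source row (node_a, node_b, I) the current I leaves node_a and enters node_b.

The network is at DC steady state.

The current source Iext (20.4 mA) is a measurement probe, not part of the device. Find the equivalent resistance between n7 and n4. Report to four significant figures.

R_eq = 257.9 Ω

Element admittances at DC:
  Y(R1) = 0.01748 S between n2,n5
  Y(R2) = 0.0009091 S between n7,n6
  Y(R3) = 0.0002421 S between n3,n0
  Y(R4) = 0.003497 S between n4,n7
  Y(R5) = 0.9346 S between n0,n6
  Y(R6) = 0.001016 S between n2,n5
  Y(R7) = 0.0002469 S between n1,n0
  Y(R8) = 0.0007042 S between n6,n2
  Y(R9) = 0.003717 S between n6,n3
  Y(R10) = 0.2336 S between n5,n6
  Y(R11) = 0.0001669 S between n3,n6
  Y(R12) = 0.0003125 S between n5,n4
  Y(R13) = 0.0001563 S between n7,n5
  Y(R14) = 0.0004132 S between n1,n3
  Y(R15) = 0.0001395 S between n4,n7
  Y(R16) = 0.003135 S between n1,n0
  Iext: injects 0.0204 A into n4 (from n7)
Assemble and solve the 7×7 MNA system:
  V(n1)=0.000  V(n2)=0.004454  V(n3)=0.000  V(n4)=4.070  V(n5)=0.004623  V(n6)=0.000  V(n7)=-1.192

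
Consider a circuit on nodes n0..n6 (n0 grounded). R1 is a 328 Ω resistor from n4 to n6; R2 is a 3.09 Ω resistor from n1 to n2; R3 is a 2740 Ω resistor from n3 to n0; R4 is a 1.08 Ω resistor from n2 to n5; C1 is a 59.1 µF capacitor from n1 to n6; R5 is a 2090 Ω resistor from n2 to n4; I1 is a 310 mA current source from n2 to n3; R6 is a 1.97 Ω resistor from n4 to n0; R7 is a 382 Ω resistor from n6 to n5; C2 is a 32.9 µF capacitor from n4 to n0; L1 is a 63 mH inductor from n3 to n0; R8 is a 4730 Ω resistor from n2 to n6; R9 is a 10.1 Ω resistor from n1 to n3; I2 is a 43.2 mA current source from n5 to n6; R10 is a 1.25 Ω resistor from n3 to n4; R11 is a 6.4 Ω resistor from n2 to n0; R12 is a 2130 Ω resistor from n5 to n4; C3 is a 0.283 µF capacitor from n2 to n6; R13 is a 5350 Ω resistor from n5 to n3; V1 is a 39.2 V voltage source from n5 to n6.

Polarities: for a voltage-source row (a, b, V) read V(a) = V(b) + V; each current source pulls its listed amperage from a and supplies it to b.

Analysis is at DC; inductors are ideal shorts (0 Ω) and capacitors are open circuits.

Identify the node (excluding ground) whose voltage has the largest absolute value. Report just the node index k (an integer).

6

Apply KCL at each of the 6 non-ground nodes and solve the resulting linear system.
Node n1: branches {R2, C1, R9} → V_1 = -0.6203
Node n2: branches {R2, R4, R5, I1, R8, R11, C3} → V_2 = -0.8101
Node n3: branches {R3, I1, L1, R9, R10, R13} → V_3 = 0.000
Node n4: branches {R1, R5, R6, C2, R10, R12} → V_4 = -0.09321
Node n5: branches {R4, R7, I2, R12, R13, V1} → V_5 = -0.6698
Node n6: branches {R1, C1, R7, R8, I2, C3, V1} → V_6 = -39.87
Source currents: i(L1)=0.1739, i(V1)=-0.2753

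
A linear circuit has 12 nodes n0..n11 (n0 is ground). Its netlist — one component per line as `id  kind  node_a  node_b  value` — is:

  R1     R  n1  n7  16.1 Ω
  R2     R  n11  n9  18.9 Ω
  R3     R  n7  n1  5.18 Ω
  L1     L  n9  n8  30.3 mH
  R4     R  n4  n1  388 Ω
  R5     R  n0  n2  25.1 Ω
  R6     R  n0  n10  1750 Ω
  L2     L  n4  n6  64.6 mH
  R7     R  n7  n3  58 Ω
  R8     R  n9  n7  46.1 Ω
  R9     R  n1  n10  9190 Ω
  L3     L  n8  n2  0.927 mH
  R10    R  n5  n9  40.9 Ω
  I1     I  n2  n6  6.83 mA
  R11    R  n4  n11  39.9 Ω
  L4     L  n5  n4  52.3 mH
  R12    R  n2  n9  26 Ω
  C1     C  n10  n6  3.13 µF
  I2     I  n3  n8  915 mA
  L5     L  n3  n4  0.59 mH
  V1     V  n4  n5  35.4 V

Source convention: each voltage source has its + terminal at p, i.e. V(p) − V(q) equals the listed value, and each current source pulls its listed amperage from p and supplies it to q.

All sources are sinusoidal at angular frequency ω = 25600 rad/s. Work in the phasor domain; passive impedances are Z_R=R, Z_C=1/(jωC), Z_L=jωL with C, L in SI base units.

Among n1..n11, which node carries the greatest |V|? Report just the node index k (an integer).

5

MNA unknowns: 11 node voltages V₁..V_11 plus 1 source current (V1)
R1: Y=0.06211+0.000j on G[1,7]
R2: Y=0.05291+0.000j on G[11,9]
R3: Y=0.1931+0.000j on G[7,1]
L1: Y=0.000-0.001289j on G[9,8]
R4: Y=0.002577+0.000j on G[4,1]
R5: Y=0.03984+0.000j on G[0,2]
R6: Y=0.0005714+0.000j on G[0,10]
L2: Y=0.000-0.0006047j on G[4,6]
R7: Y=0.01724+0.000j on G[7,3]
R8: Y=0.02169+0.000j on G[9,7]
R9: Y=0.0001088+0.000j on G[1,10]
L3: Y=0.000-0.04214j on G[8,2]
R10: Y=0.02445+0.000j on G[5,9]
I1: z[2]−=0.00683, z[6]+=0.00683
R11: Y=0.02506+0.000j on G[4,11]
L4: Y=0.000-0.0007469j on G[5,4]
R12: Y=0.03846+0.000j on G[2,9]
C1: Y=0.000+0.08013j on G[10,6]
I2: z[3]−=0.915, z[8]+=0.915
L5: Y=0.000-0.06621j on G[3,4]
V1: row V4−V5=35.4, i_V1 at 4,5
solve → V1=-23.61-5.609j, V2=0.08401-0.2096j, V3=-24.94-12.48j, V4=-23.17+0.9939j, V5=-58.57+0.9939j, V6=-5.726+14.63j, V7=-23.62-5.684j, V8=-0.5925+20.83j, V9=-22.70-1.168j, V10=-5.857+14.61j, V11=-22.86-0.4730j
aux → i_V1=-0.8770+0.07929j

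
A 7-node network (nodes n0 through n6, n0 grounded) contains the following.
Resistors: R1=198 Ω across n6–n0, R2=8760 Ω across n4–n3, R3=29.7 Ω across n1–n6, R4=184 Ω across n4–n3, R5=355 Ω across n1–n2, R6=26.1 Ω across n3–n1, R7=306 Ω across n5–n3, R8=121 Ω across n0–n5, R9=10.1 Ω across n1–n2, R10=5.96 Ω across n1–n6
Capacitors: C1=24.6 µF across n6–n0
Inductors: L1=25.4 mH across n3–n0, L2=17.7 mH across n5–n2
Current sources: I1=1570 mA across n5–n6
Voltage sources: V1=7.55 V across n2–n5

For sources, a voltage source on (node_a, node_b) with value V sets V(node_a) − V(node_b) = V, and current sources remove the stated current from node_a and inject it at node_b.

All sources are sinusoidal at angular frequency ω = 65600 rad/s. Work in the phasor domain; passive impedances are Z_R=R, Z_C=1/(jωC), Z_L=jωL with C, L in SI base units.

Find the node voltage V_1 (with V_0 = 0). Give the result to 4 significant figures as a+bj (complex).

-6.692-0.1563j V

Element admittances at ω=65600 rad/s:
  Y(R1) = 0.005051+0.000j S between n6,n0
  Y(R2) = 0.0001142+0.000j S between n4,n3
  Y(R3) = 0.03367+0.000j S between n1,n6
  Y(C1) = 0.000+1.614j S between n6,n0
  Y(R4) = 0.005435+0.000j S between n4,n3
  Y(R5) = 0.002817+0.000j S between n1,n2
  Y(L1) = 0.000-0.0006002j S between n3,n0
  Y(R6) = 0.03831+0.000j S between n3,n1
  Y(L2) = 0.000-0.0008612j S between n5,n2
  Y(R7) = 0.003268+0.000j S between n5,n3
  Y(R8) = 0.008264+0.000j S between n0,n5
  Y(R9) = 0.09901+0.000j S between n1,n2
  Y(R10) = 0.1678+0.000j S between n1,n6
  I1: injects 1.57 A into n6 (from n5)
  V1: constraint V(n2)−V(n5) = 7.55
Assemble and solve the 7×7 MNA system:
  V(n1)=-6.692-0.1563j  V(n2)=-19.33-0.1484j  V(n3)=-8.274-0.2751j  V(n4)=-8.274-0.2751j  V(n5)=-26.88-0.1484j  V(n6)=-0.001886-0.1378j
  i(V1)=1.287+0.005690j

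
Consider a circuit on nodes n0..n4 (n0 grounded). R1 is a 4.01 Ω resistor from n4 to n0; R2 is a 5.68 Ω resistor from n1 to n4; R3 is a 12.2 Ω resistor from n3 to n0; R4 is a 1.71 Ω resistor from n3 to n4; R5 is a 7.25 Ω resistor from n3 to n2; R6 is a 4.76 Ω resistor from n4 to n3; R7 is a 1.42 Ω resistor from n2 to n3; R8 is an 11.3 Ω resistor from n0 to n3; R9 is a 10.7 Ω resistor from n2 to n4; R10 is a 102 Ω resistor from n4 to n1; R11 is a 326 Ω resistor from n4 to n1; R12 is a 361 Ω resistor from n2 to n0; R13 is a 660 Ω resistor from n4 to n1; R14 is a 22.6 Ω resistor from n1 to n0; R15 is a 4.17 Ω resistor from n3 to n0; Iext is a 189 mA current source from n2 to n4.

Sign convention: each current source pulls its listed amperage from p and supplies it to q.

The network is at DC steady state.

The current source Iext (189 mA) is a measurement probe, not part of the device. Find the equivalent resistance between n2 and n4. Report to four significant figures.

R_eq = 1.838 Ω

MNA unknowns: 4 node voltages V₁..V_4
R1: Y=0.2494 on G[4,0]
R2: Y=0.1761 on G[1,4]
R3: Y=0.08197 on G[3,0]
R4: Y=0.5848 on G[3,4]
R5: Y=0.1379 on G[3,2]
R6: Y=0.2101 on G[4,3]
R7: Y=0.7042 on G[2,3]
R8: Y=0.08850 on G[0,3]
R9: Y=0.09346 on G[2,4]
R10: Y=0.009804 on G[4,1]
R11: Y=0.003067 on G[4,1]
R12: Y=0.002770 on G[2,0]
R13: Y=0.001515 on G[4,1]
R14: Y=0.04425 on G[1,0]
R15: Y=0.2398 on G[3,0]
Iext: z[2]−=0.189, z[4]+=0.189
solve → V1=0.07846, V2=-0.2506, V3=-0.06554, V4=0.09669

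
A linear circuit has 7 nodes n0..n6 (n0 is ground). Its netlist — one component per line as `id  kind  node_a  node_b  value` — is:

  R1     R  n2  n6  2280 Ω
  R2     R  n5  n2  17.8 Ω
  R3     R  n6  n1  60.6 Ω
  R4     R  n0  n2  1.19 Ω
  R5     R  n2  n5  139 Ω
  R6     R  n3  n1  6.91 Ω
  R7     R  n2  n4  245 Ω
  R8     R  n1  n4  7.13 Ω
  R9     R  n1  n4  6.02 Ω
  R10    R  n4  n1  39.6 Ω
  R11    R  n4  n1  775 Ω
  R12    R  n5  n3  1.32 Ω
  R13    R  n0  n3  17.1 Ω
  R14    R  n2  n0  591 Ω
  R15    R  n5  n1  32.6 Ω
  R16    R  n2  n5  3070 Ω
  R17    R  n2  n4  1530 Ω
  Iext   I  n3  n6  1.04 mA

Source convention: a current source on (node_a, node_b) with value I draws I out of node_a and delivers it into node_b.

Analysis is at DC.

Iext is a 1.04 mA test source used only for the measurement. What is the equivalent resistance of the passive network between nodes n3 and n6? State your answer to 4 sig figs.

Element admittances at DC:
  Y(R1) = 0.0004386 S between n2,n6
  Y(R2) = 0.05618 S between n5,n2
  Y(R3) = 0.01650 S between n6,n1
  Y(R4) = 0.8403 S between n0,n2
  Y(R5) = 0.007194 S between n2,n5
  Y(R6) = 0.1447 S between n3,n1
  Y(R7) = 0.004082 S between n2,n4
  Y(R8) = 0.1403 S between n1,n4
  Y(R9) = 0.1661 S between n1,n4
  Y(R10) = 0.02525 S between n4,n1
  Y(R11) = 0.001290 S between n4,n1
  Y(R12) = 0.7576 S between n5,n3
  Y(R13) = 0.05848 S between n0,n3
  Y(R14) = 0.001692 S between n2,n0
  Y(R15) = 0.03067 S between n5,n1
  Y(R16) = 0.0003257 S between n2,n5
  Y(R17) = 0.0006536 S between n2,n4
  Iext: injects 0.00104 A into n6 (from n3)
Assemble and solve the 6×6 MNA system:
  V(n1)=0.005129  V(n2)=3.766e-05  V(n3)=-0.0005422  V(n4)=0.005058  V(n5)=-0.0002946  V(n6)=0.06639

R_eq = 64.36 Ω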